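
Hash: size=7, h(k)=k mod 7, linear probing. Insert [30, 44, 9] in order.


Insertions: 30->slot 2; 44->slot 3; 9->slot 4
Table: [None, None, 30, 44, 9, None, None]


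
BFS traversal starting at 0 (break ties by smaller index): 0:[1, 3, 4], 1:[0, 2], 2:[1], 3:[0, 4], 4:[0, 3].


BFS queue: start with [0]
Visit order: [0, 1, 3, 4, 2]


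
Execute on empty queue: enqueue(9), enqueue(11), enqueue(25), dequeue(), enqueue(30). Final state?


enqueue(9) -> [9]
enqueue(11) -> [9, 11]
enqueue(25) -> [9, 11, 25]
dequeue() returns 9 -> [11, 25]
enqueue(30) -> [11, 25, 30]
Final queue (front to back): [11, 25, 30]


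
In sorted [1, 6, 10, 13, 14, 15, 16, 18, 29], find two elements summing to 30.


Two pointers: lo=0, hi=8
Found pair: (1, 29) summing to 30


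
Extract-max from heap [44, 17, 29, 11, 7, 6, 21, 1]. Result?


Max = 44
Replace root with last, heapify down
Resulting heap: [29, 17, 21, 11, 7, 6, 1]


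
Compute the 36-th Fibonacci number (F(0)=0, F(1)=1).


F(n)=F(n-1)+F(n-2)
...F(34)=5702887, F(35)=9227465, F(36)=14930352


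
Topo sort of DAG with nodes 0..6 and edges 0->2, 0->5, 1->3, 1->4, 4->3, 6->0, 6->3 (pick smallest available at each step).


Kahn's algorithm, process smallest node first
Order: [1, 4, 6, 0, 2, 3, 5]


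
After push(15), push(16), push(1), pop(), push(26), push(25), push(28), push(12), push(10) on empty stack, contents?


push(15) -> [15]
push(16) -> [15, 16]
push(1) -> [15, 16, 1]
pop() returns 1 -> [15, 16]
push(26) -> [15, 16, 26]
push(25) -> [15, 16, 26, 25]
push(28) -> [15, 16, 26, 25, 28]
push(12) -> [15, 16, 26, 25, 28, 12]
push(10) -> [15, 16, 26, 25, 28, 12, 10]
Final stack (bottom to top): [15, 16, 26, 25, 28, 12, 10]


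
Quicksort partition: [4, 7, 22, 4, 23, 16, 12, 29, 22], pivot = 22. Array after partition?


Elements <= 22 go left of pivot.
Result: [4, 7, 22, 4, 16, 12, 22, 29, 23], pivot at index 6


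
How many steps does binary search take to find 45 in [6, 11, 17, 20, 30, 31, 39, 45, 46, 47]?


Search for 45:
[0,9] mid=4 arr[4]=30
[5,9] mid=7 arr[7]=45
Total: 2 comparisons


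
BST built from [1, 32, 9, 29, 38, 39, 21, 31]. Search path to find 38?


BST root = 1
Search for 38: compare at each node
Path: [1, 32, 38]


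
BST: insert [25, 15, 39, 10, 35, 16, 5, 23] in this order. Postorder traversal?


Root = 25; build tree by BST insertion.
Postorder traversal: [5, 10, 23, 16, 15, 35, 39, 25]


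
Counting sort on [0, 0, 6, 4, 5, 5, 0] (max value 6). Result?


Count array: [3, 0, 0, 0, 1, 2, 1]
Reconstruct: [0, 0, 0, 4, 5, 5, 6]


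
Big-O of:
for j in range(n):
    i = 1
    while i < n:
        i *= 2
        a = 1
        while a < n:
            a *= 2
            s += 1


Per nesting level: O(n) * O(log n) * O(log n) = O(n (log n)^2)
Complexity: O(n (log n)^2)


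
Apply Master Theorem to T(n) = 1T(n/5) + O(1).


a=1, b=5, c=0. log_5(1)=0 = c=0. Case 2: O(n^c log n) = O(log n)
Complexity: O(log n)


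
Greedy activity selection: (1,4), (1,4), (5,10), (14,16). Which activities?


Greedy: pick earliest-ending, then skip overlaps.
Selected (3 activities): [(1, 4), (5, 10), (14, 16)]


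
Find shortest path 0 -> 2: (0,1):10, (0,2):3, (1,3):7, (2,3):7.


Dijkstra from 0:
Distances: {0: 0, 1: 10, 2: 3, 3: 10}
Shortest distance to 2 = 3, path = [0, 2]


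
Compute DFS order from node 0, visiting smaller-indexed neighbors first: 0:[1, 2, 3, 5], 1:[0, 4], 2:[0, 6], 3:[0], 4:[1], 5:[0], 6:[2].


DFS stack-based: start with [0]
Visit order: [0, 1, 4, 2, 6, 3, 5]


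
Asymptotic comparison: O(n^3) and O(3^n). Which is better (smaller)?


cubic grows slower than exponential (base 3)
O(n^3) is asymptotically smaller; O(3^n) grows faster


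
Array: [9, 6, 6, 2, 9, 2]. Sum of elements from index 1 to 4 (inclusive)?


Prefix sums: [0, 9, 15, 21, 23, 32, 34]
Sum[1..4] = prefix[5] - prefix[1] = 32 - 9 = 23


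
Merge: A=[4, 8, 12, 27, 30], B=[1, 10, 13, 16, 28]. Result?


Compare heads, take smaller each step.
Merged: [1, 4, 8, 10, 12, 13, 16, 27, 28, 30]


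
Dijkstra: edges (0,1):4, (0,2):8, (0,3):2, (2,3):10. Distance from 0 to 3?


Dijkstra from 0:
Distances: {0: 0, 1: 4, 2: 8, 3: 2}
Shortest distance to 3 = 2, path = [0, 3]


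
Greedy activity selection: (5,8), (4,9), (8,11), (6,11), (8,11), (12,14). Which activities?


Greedy: pick earliest-ending, then skip overlaps.
Selected (3 activities): [(5, 8), (8, 11), (12, 14)]


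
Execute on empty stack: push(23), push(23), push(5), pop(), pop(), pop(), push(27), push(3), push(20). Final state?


push(23) -> [23]
push(23) -> [23, 23]
push(5) -> [23, 23, 5]
pop() returns 5 -> [23, 23]
pop() returns 23 -> [23]
pop() returns 23 -> []
push(27) -> [27]
push(3) -> [27, 3]
push(20) -> [27, 3, 20]
Final stack (bottom to top): [27, 3, 20]


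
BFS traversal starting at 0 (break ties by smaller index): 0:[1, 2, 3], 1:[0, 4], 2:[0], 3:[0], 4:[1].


BFS queue: start with [0]
Visit order: [0, 1, 2, 3, 4]


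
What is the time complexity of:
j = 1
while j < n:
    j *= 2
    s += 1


Per nesting level: O(log n) = O(log n)
Complexity: O(log n)


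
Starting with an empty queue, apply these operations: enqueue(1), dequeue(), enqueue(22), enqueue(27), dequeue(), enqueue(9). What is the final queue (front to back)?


enqueue(1) -> [1]
dequeue() returns 1 -> []
enqueue(22) -> [22]
enqueue(27) -> [22, 27]
dequeue() returns 22 -> [27]
enqueue(9) -> [27, 9]
Final queue (front to back): [27, 9]


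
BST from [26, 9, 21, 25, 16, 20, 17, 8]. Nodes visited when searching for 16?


BST root = 26
Search for 16: compare at each node
Path: [26, 9, 21, 16]


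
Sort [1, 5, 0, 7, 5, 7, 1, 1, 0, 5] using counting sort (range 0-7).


Count array: [2, 3, 0, 0, 0, 3, 0, 2]
Reconstruct: [0, 0, 1, 1, 1, 5, 5, 5, 7, 7]


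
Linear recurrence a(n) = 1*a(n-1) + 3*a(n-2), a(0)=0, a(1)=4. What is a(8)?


Build bottom-up:
...a(6)=160, a(7)=388, a(8)=1*388+3*160=868


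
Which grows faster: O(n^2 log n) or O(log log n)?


double-logarithmic grows slower than n^2 log n
O(log log n) is asymptotically smaller; O(n^2 log n) grows faster


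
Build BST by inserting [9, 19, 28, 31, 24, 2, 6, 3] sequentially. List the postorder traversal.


Root = 9; build tree by BST insertion.
Postorder traversal: [3, 6, 2, 24, 31, 28, 19, 9]


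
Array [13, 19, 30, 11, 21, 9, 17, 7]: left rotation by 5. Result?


Left rotate by 5: [9, 17, 7, 13, 19, 30, 11, 21]


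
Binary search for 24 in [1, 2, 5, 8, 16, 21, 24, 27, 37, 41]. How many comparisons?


Search for 24:
[0,9] mid=4 arr[4]=16
[5,9] mid=7 arr[7]=27
[5,6] mid=5 arr[5]=21
[6,6] mid=6 arr[6]=24
Total: 4 comparisons


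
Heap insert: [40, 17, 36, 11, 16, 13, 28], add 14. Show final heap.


Append 14: [40, 17, 36, 11, 16, 13, 28, 14]
Bubble up: swap idx 7(14) with idx 3(11)
Result: [40, 17, 36, 14, 16, 13, 28, 11]


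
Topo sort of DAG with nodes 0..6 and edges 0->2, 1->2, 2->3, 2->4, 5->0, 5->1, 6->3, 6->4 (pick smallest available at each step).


Kahn's algorithm, process smallest node first
Order: [5, 0, 1, 2, 6, 3, 4]


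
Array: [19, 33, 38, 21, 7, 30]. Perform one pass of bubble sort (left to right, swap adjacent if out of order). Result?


After one pass: [19, 33, 21, 7, 30, 38]


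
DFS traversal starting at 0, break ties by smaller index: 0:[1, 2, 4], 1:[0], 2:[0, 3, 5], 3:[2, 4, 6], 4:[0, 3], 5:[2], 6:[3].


DFS stack-based: start with [0]
Visit order: [0, 1, 2, 3, 4, 6, 5]


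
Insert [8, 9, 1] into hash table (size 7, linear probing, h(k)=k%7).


Insertions: 8->slot 1; 9->slot 2; 1->slot 3
Table: [None, 8, 9, 1, None, None, None]


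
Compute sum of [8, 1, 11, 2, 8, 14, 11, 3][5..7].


Prefix sums: [0, 8, 9, 20, 22, 30, 44, 55, 58]
Sum[5..7] = prefix[8] - prefix[5] = 58 - 30 = 28


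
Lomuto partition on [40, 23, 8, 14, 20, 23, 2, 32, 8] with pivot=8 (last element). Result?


Elements <= 8 go left of pivot.
Result: [8, 2, 8, 14, 20, 23, 23, 32, 40], pivot at index 2


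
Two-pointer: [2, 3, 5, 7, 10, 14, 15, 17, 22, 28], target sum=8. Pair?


Two pointers: lo=0, hi=9
Found pair: (3, 5) summing to 8


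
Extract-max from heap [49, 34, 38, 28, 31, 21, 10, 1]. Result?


Max = 49
Replace root with last, heapify down
Resulting heap: [38, 34, 21, 28, 31, 1, 10]


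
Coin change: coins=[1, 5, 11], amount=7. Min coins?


dp[0]=0; dp[i]=1+min(dp[i-c] for c in coins)
...dp[2]=2, dp[3]=3, dp[4]=4, dp[5]=1, dp[6]=2, dp[7]=3
Minimum coins for 7 = 3


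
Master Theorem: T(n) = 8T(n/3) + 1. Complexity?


a=8, b=3, c=0. log_3(8)=1.893 > c=0. Case 1: O(n^log_b(a)) = O(n^1.893)
Complexity: O(n^1.893)


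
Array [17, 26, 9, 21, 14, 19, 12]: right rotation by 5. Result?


Right rotate by 5: [9, 21, 14, 19, 12, 17, 26]


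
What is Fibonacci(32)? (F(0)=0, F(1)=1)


F(n)=F(n-1)+F(n-2)
...F(30)=832040, F(31)=1346269, F(32)=2178309


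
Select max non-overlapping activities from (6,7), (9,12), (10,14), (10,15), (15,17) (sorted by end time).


Greedy: pick earliest-ending, then skip overlaps.
Selected (3 activities): [(6, 7), (9, 12), (15, 17)]


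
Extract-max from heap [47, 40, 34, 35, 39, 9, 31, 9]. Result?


Max = 47
Replace root with last, heapify down
Resulting heap: [40, 39, 34, 35, 9, 9, 31]


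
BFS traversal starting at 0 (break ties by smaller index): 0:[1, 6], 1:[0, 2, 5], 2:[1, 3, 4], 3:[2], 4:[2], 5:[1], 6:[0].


BFS queue: start with [0]
Visit order: [0, 1, 6, 2, 5, 3, 4]


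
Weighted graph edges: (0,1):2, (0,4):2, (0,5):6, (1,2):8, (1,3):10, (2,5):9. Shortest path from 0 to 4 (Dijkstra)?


Dijkstra from 0:
Distances: {0: 0, 1: 2, 2: 10, 3: 12, 4: 2, 5: 6}
Shortest distance to 4 = 2, path = [0, 4]


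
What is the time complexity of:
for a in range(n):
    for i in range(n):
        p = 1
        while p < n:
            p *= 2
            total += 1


Per nesting level: O(n) * O(n) * O(log n) = O(n^2 log n)
Complexity: O(n^2 log n)


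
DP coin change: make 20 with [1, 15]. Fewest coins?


dp[0]=0; dp[i]=1+min(dp[i-c] for c in coins)
...dp[15]=1, dp[16]=2, dp[17]=3, dp[18]=4, dp[19]=5, dp[20]=6
Minimum coins for 20 = 6


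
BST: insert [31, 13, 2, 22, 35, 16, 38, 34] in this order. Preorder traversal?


Root = 31; build tree by BST insertion.
Preorder traversal: [31, 13, 2, 22, 16, 35, 34, 38]


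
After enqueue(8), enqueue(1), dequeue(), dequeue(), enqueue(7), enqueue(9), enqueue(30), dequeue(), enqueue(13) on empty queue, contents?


enqueue(8) -> [8]
enqueue(1) -> [8, 1]
dequeue() returns 8 -> [1]
dequeue() returns 1 -> []
enqueue(7) -> [7]
enqueue(9) -> [7, 9]
enqueue(30) -> [7, 9, 30]
dequeue() returns 7 -> [9, 30]
enqueue(13) -> [9, 30, 13]
Final queue (front to back): [9, 30, 13]


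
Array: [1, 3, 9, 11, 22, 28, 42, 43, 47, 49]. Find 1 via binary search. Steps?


Search for 1:
[0,9] mid=4 arr[4]=22
[0,3] mid=1 arr[1]=3
[0,0] mid=0 arr[0]=1
Total: 3 comparisons


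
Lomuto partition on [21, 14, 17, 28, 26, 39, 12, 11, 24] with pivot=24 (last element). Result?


Elements <= 24 go left of pivot.
Result: [21, 14, 17, 12, 11, 24, 28, 26, 39], pivot at index 5


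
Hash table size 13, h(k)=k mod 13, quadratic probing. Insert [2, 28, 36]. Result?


Insertions: 2->slot 2; 28->slot 3; 36->slot 10
Table: [None, None, 2, 28, None, None, None, None, None, None, 36, None, None]


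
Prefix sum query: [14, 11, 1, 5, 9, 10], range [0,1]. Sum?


Prefix sums: [0, 14, 25, 26, 31, 40, 50]
Sum[0..1] = prefix[2] - prefix[0] = 25 - 0 = 25


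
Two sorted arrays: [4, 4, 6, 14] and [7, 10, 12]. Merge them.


Compare heads, take smaller each step.
Merged: [4, 4, 6, 7, 10, 12, 14]


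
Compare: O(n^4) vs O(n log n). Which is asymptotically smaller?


linearithmic grows slower than quartic
O(n log n) is asymptotically smaller; O(n^4) grows faster


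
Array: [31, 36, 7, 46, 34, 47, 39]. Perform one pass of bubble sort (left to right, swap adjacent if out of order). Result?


After one pass: [31, 7, 36, 34, 46, 39, 47]


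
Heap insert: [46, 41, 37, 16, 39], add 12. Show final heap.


Append 12: [46, 41, 37, 16, 39, 12]
Bubble up: no swaps needed
Result: [46, 41, 37, 16, 39, 12]


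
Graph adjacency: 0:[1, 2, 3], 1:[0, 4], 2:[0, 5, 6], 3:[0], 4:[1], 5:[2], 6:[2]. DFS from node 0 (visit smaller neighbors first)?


DFS stack-based: start with [0]
Visit order: [0, 1, 4, 2, 5, 6, 3]


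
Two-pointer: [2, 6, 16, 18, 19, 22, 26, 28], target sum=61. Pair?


Two pointers: lo=0, hi=7
No pair sums to 61


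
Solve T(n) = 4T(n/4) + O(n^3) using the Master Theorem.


a=4, b=4, c=3. log_4(4)=1 < c=3. Case 3: O(n^c) = O(n^3)
Complexity: O(n^3)


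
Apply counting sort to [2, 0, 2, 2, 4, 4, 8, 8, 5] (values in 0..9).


Count array: [1, 0, 3, 0, 2, 1, 0, 0, 2, 0]
Reconstruct: [0, 2, 2, 2, 4, 4, 5, 8, 8]


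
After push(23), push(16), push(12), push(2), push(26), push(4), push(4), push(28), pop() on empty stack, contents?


push(23) -> [23]
push(16) -> [23, 16]
push(12) -> [23, 16, 12]
push(2) -> [23, 16, 12, 2]
push(26) -> [23, 16, 12, 2, 26]
push(4) -> [23, 16, 12, 2, 26, 4]
push(4) -> [23, 16, 12, 2, 26, 4, 4]
push(28) -> [23, 16, 12, 2, 26, 4, 4, 28]
pop() returns 28 -> [23, 16, 12, 2, 26, 4, 4]
Final stack (bottom to top): [23, 16, 12, 2, 26, 4, 4]


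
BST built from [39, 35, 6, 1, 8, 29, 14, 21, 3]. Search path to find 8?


BST root = 39
Search for 8: compare at each node
Path: [39, 35, 6, 8]


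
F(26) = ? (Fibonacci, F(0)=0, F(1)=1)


F(n)=F(n-1)+F(n-2)
...F(24)=46368, F(25)=75025, F(26)=121393


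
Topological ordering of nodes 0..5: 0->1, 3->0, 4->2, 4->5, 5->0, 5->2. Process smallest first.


Kahn's algorithm, process smallest node first
Order: [3, 4, 5, 0, 1, 2]


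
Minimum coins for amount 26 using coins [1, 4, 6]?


dp[0]=0; dp[i]=1+min(dp[i-c] for c in coins)
...dp[21]=5, dp[22]=4, dp[23]=5, dp[24]=4, dp[25]=5, dp[26]=5
Minimum coins for 26 = 5


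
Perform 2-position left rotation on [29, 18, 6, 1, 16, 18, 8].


Left rotate by 2: [6, 1, 16, 18, 8, 29, 18]


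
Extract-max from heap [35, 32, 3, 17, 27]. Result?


Max = 35
Replace root with last, heapify down
Resulting heap: [32, 27, 3, 17]


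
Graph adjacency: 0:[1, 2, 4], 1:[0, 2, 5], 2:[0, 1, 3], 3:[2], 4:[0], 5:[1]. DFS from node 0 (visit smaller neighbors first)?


DFS stack-based: start with [0]
Visit order: [0, 1, 2, 3, 5, 4]


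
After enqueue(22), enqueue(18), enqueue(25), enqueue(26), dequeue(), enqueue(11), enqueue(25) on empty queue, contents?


enqueue(22) -> [22]
enqueue(18) -> [22, 18]
enqueue(25) -> [22, 18, 25]
enqueue(26) -> [22, 18, 25, 26]
dequeue() returns 22 -> [18, 25, 26]
enqueue(11) -> [18, 25, 26, 11]
enqueue(25) -> [18, 25, 26, 11, 25]
Final queue (front to back): [18, 25, 26, 11, 25]


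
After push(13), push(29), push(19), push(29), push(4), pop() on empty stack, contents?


push(13) -> [13]
push(29) -> [13, 29]
push(19) -> [13, 29, 19]
push(29) -> [13, 29, 19, 29]
push(4) -> [13, 29, 19, 29, 4]
pop() returns 4 -> [13, 29, 19, 29]
Final stack (bottom to top): [13, 29, 19, 29]


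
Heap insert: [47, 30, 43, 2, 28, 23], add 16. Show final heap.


Append 16: [47, 30, 43, 2, 28, 23, 16]
Bubble up: no swaps needed
Result: [47, 30, 43, 2, 28, 23, 16]


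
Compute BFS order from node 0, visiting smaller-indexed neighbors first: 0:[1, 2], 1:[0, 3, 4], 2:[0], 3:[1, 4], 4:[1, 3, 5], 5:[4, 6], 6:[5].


BFS queue: start with [0]
Visit order: [0, 1, 2, 3, 4, 5, 6]


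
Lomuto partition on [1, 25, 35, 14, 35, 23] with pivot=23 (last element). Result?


Elements <= 23 go left of pivot.
Result: [1, 14, 23, 25, 35, 35], pivot at index 2


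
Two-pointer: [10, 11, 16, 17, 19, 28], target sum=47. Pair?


Two pointers: lo=0, hi=5
Found pair: (19, 28) summing to 47


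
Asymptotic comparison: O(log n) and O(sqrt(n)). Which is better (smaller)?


logarithmic grows slower than sublinear
O(log n) is asymptotically smaller; O(sqrt(n)) grows faster


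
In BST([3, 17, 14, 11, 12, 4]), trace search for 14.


BST root = 3
Search for 14: compare at each node
Path: [3, 17, 14]


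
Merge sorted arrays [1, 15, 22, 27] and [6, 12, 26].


Compare heads, take smaller each step.
Merged: [1, 6, 12, 15, 22, 26, 27]


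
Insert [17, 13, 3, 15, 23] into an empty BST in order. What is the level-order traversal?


Root = 17; build tree by BST insertion.
Level-Order traversal: [17, 13, 23, 3, 15]


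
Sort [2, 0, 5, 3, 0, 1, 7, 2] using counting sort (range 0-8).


Count array: [2, 1, 2, 1, 0, 1, 0, 1, 0]
Reconstruct: [0, 0, 1, 2, 2, 3, 5, 7]


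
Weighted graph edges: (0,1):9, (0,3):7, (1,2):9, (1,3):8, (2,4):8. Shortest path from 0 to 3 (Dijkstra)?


Dijkstra from 0:
Distances: {0: 0, 1: 9, 2: 18, 3: 7, 4: 26}
Shortest distance to 3 = 7, path = [0, 3]


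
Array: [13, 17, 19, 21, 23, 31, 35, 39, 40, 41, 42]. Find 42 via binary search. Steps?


Search for 42:
[0,10] mid=5 arr[5]=31
[6,10] mid=8 arr[8]=40
[9,10] mid=9 arr[9]=41
[10,10] mid=10 arr[10]=42
Total: 4 comparisons


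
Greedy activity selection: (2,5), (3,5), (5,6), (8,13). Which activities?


Greedy: pick earliest-ending, then skip overlaps.
Selected (3 activities): [(2, 5), (5, 6), (8, 13)]


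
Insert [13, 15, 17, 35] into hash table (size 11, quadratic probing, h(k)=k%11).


Insertions: 13->slot 2; 15->slot 4; 17->slot 6; 35->slot 3
Table: [None, None, 13, 35, 15, None, 17, None, None, None, None]


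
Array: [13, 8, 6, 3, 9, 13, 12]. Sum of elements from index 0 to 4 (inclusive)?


Prefix sums: [0, 13, 21, 27, 30, 39, 52, 64]
Sum[0..4] = prefix[5] - prefix[0] = 39 - 0 = 39


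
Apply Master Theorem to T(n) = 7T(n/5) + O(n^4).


a=7, b=5, c=4. log_5(7)=1.209 < c=4. Case 3: O(n^c) = O(n^4)
Complexity: O(n^4)


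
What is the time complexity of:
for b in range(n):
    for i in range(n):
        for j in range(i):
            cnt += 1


Per nesting level: O(n) * O(n) * O(n) [triangular over i] = O(n^3)
Complexity: O(n^3)


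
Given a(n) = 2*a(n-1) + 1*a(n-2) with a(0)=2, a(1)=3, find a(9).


Build bottom-up:
...a(7)=647, a(8)=1562, a(9)=2*1562+1*647=3771


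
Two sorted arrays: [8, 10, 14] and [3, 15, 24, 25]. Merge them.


Compare heads, take smaller each step.
Merged: [3, 8, 10, 14, 15, 24, 25]


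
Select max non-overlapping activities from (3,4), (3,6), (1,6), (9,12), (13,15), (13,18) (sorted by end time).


Greedy: pick earliest-ending, then skip overlaps.
Selected (3 activities): [(3, 4), (9, 12), (13, 15)]


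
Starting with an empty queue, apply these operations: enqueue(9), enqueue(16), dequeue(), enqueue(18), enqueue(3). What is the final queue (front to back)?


enqueue(9) -> [9]
enqueue(16) -> [9, 16]
dequeue() returns 9 -> [16]
enqueue(18) -> [16, 18]
enqueue(3) -> [16, 18, 3]
Final queue (front to back): [16, 18, 3]


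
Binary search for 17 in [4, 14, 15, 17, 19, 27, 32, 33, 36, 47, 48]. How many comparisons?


Search for 17:
[0,10] mid=5 arr[5]=27
[0,4] mid=2 arr[2]=15
[3,4] mid=3 arr[3]=17
Total: 3 comparisons


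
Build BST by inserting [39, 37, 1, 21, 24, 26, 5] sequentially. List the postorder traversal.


Root = 39; build tree by BST insertion.
Postorder traversal: [5, 26, 24, 21, 1, 37, 39]


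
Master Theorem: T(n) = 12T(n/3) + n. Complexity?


a=12, b=3, c=1. log_3(12)=2.262 > c=1. Case 1: O(n^log_b(a)) = O(n^2.262)
Complexity: O(n^2.262)


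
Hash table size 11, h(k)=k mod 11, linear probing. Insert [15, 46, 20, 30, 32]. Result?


Insertions: 15->slot 4; 46->slot 2; 20->slot 9; 30->slot 8; 32->slot 10
Table: [None, None, 46, None, 15, None, None, None, 30, 20, 32]


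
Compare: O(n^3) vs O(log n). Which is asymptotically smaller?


logarithmic grows slower than cubic
O(log n) is asymptotically smaller; O(n^3) grows faster


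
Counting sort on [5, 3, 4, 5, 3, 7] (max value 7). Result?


Count array: [0, 0, 0, 2, 1, 2, 0, 1]
Reconstruct: [3, 3, 4, 5, 5, 7]


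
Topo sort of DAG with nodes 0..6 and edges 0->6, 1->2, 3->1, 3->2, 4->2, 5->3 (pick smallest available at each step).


Kahn's algorithm, process smallest node first
Order: [0, 4, 5, 3, 1, 2, 6]


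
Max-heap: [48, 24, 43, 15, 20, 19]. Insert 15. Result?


Append 15: [48, 24, 43, 15, 20, 19, 15]
Bubble up: no swaps needed
Result: [48, 24, 43, 15, 20, 19, 15]


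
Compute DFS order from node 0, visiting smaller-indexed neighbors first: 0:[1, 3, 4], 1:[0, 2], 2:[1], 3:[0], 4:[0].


DFS stack-based: start with [0]
Visit order: [0, 1, 2, 3, 4]


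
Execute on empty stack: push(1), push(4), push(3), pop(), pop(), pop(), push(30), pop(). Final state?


push(1) -> [1]
push(4) -> [1, 4]
push(3) -> [1, 4, 3]
pop() returns 3 -> [1, 4]
pop() returns 4 -> [1]
pop() returns 1 -> []
push(30) -> [30]
pop() returns 30 -> []
Final stack (bottom to top): []


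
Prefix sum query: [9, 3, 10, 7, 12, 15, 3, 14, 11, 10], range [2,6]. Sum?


Prefix sums: [0, 9, 12, 22, 29, 41, 56, 59, 73, 84, 94]
Sum[2..6] = prefix[7] - prefix[2] = 59 - 12 = 47


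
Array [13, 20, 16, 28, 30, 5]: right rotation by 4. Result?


Right rotate by 4: [16, 28, 30, 5, 13, 20]


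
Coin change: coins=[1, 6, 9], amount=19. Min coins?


dp[0]=0; dp[i]=1+min(dp[i-c] for c in coins)
...dp[14]=4, dp[15]=2, dp[16]=3, dp[17]=4, dp[18]=2, dp[19]=3
Minimum coins for 19 = 3


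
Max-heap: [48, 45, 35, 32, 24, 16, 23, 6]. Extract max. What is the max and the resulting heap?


Max = 48
Replace root with last, heapify down
Resulting heap: [45, 32, 35, 6, 24, 16, 23]


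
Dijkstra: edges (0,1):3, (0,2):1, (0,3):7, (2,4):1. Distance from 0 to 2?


Dijkstra from 0:
Distances: {0: 0, 1: 3, 2: 1, 3: 7, 4: 2}
Shortest distance to 2 = 1, path = [0, 2]


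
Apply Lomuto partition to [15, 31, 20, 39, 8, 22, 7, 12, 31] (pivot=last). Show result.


Elements <= 31 go left of pivot.
Result: [15, 31, 20, 8, 22, 7, 12, 31, 39], pivot at index 7


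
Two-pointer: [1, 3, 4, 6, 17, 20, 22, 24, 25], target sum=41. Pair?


Two pointers: lo=0, hi=8
Found pair: (17, 24) summing to 41


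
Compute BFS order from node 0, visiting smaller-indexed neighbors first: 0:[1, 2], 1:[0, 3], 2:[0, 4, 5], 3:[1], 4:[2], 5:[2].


BFS queue: start with [0]
Visit order: [0, 1, 2, 3, 4, 5]


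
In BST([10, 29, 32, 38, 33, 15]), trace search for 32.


BST root = 10
Search for 32: compare at each node
Path: [10, 29, 32]


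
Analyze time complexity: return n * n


Analysis: constant-time operation, no loop
Complexity: O(1)


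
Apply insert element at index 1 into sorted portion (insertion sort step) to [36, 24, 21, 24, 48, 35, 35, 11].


After one pass: [24, 36, 21, 24, 48, 35, 35, 11]


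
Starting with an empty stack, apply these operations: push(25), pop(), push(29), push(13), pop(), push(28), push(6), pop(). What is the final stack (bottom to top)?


push(25) -> [25]
pop() returns 25 -> []
push(29) -> [29]
push(13) -> [29, 13]
pop() returns 13 -> [29]
push(28) -> [29, 28]
push(6) -> [29, 28, 6]
pop() returns 6 -> [29, 28]
Final stack (bottom to top): [29, 28]


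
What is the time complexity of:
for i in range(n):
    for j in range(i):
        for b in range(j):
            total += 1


Per nesting level: O(n) * O(n) [triangular over i] * O(n) [triangular over j] = O(n^3)
Complexity: O(n^3)


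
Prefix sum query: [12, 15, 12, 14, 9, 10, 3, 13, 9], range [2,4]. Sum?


Prefix sums: [0, 12, 27, 39, 53, 62, 72, 75, 88, 97]
Sum[2..4] = prefix[5] - prefix[2] = 62 - 27 = 35


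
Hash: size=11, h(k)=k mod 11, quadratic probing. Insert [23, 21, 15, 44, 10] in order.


Insertions: 23->slot 1; 21->slot 10; 15->slot 4; 44->slot 0; 10->slot 3
Table: [44, 23, None, 10, 15, None, None, None, None, None, 21]


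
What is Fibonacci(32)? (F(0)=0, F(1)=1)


F(n)=F(n-1)+F(n-2)
...F(30)=832040, F(31)=1346269, F(32)=2178309


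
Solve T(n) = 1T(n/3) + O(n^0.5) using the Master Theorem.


a=1, b=3, c=0.5. log_3(1)=0 < c=0.5. Case 3: O(n^c) = O(sqrt(n))
Complexity: O(sqrt(n))


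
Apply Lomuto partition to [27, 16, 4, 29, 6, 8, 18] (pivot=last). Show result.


Elements <= 18 go left of pivot.
Result: [16, 4, 6, 8, 18, 29, 27], pivot at index 4


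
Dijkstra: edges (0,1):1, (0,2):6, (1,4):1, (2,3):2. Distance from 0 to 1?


Dijkstra from 0:
Distances: {0: 0, 1: 1, 2: 6, 3: 8, 4: 2}
Shortest distance to 1 = 1, path = [0, 1]


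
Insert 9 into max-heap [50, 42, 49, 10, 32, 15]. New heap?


Append 9: [50, 42, 49, 10, 32, 15, 9]
Bubble up: no swaps needed
Result: [50, 42, 49, 10, 32, 15, 9]


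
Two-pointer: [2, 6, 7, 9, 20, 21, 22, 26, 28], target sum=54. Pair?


Two pointers: lo=0, hi=8
Found pair: (26, 28) summing to 54


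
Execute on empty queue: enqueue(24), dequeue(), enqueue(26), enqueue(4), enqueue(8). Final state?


enqueue(24) -> [24]
dequeue() returns 24 -> []
enqueue(26) -> [26]
enqueue(4) -> [26, 4]
enqueue(8) -> [26, 4, 8]
Final queue (front to back): [26, 4, 8]


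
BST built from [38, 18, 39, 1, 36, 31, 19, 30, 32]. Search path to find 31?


BST root = 38
Search for 31: compare at each node
Path: [38, 18, 36, 31]


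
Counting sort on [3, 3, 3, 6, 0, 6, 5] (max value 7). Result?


Count array: [1, 0, 0, 3, 0, 1, 2, 0]
Reconstruct: [0, 3, 3, 3, 5, 6, 6]


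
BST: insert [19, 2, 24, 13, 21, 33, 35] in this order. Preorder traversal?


Root = 19; build tree by BST insertion.
Preorder traversal: [19, 2, 13, 24, 21, 33, 35]


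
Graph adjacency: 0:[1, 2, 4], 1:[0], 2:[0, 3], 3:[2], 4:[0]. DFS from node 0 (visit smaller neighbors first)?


DFS stack-based: start with [0]
Visit order: [0, 1, 2, 3, 4]


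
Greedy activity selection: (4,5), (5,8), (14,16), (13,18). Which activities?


Greedy: pick earliest-ending, then skip overlaps.
Selected (3 activities): [(4, 5), (5, 8), (14, 16)]


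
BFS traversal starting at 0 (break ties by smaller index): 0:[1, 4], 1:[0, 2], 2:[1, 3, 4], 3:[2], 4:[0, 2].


BFS queue: start with [0]
Visit order: [0, 1, 4, 2, 3]


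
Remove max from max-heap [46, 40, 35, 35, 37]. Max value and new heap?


Max = 46
Replace root with last, heapify down
Resulting heap: [40, 37, 35, 35]


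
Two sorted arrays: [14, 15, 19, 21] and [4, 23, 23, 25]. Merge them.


Compare heads, take smaller each step.
Merged: [4, 14, 15, 19, 21, 23, 23, 25]


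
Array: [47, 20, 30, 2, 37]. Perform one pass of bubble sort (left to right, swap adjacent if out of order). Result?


After one pass: [20, 30, 2, 37, 47]


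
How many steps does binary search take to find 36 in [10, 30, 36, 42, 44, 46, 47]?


Search for 36:
[0,6] mid=3 arr[3]=42
[0,2] mid=1 arr[1]=30
[2,2] mid=2 arr[2]=36
Total: 3 comparisons


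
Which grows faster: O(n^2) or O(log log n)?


double-logarithmic grows slower than quadratic
O(log log n) is asymptotically smaller; O(n^2) grows faster


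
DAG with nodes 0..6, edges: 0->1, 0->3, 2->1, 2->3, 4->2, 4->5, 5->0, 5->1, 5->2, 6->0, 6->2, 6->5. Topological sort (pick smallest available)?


Kahn's algorithm, process smallest node first
Order: [4, 6, 5, 0, 2, 1, 3]


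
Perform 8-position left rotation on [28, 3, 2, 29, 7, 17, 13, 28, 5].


Left rotate by 8: [5, 28, 3, 2, 29, 7, 17, 13, 28]


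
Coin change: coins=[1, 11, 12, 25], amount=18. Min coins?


dp[0]=0; dp[i]=1+min(dp[i-c] for c in coins)
...dp[13]=2, dp[14]=3, dp[15]=4, dp[16]=5, dp[17]=6, dp[18]=7
Minimum coins for 18 = 7


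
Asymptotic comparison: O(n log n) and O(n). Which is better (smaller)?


linear grows slower than linearithmic
O(n) is asymptotically smaller; O(n log n) grows faster


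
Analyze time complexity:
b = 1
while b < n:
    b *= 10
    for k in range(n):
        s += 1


Per nesting level: O(log n) * O(n) = O(n log n)
Complexity: O(n log n)


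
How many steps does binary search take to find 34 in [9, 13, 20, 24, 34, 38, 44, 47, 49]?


Search for 34:
[0,8] mid=4 arr[4]=34
Total: 1 comparisons


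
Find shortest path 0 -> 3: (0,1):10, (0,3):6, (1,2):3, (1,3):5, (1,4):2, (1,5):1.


Dijkstra from 0:
Distances: {0: 0, 1: 10, 2: 13, 3: 6, 4: 12, 5: 11}
Shortest distance to 3 = 6, path = [0, 3]


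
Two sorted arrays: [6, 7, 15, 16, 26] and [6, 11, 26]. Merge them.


Compare heads, take smaller each step.
Merged: [6, 6, 7, 11, 15, 16, 26, 26]


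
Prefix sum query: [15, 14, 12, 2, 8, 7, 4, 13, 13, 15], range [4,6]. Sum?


Prefix sums: [0, 15, 29, 41, 43, 51, 58, 62, 75, 88, 103]
Sum[4..6] = prefix[7] - prefix[4] = 62 - 43 = 19


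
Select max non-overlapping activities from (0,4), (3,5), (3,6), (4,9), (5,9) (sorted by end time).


Greedy: pick earliest-ending, then skip overlaps.
Selected (2 activities): [(0, 4), (4, 9)]


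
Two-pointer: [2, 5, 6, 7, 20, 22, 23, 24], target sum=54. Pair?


Two pointers: lo=0, hi=7
No pair sums to 54


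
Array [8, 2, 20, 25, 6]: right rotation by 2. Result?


Right rotate by 2: [25, 6, 8, 2, 20]


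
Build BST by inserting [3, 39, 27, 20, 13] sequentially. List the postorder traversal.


Root = 3; build tree by BST insertion.
Postorder traversal: [13, 20, 27, 39, 3]


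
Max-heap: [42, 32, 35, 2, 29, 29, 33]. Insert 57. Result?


Append 57: [42, 32, 35, 2, 29, 29, 33, 57]
Bubble up: swap idx 7(57) with idx 3(2); swap idx 3(57) with idx 1(32); swap idx 1(57) with idx 0(42)
Result: [57, 42, 35, 32, 29, 29, 33, 2]


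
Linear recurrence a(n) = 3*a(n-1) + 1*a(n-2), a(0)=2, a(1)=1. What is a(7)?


Build bottom-up:
...a(5)=175, a(6)=578, a(7)=3*578+1*175=1909


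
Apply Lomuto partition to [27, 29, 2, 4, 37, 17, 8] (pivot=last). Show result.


Elements <= 8 go left of pivot.
Result: [2, 4, 8, 29, 37, 17, 27], pivot at index 2


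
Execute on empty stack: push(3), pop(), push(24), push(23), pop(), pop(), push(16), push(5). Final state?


push(3) -> [3]
pop() returns 3 -> []
push(24) -> [24]
push(23) -> [24, 23]
pop() returns 23 -> [24]
pop() returns 24 -> []
push(16) -> [16]
push(5) -> [16, 5]
Final stack (bottom to top): [16, 5]


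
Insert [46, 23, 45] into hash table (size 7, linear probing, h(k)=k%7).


Insertions: 46->slot 4; 23->slot 2; 45->slot 3
Table: [None, None, 23, 45, 46, None, None]


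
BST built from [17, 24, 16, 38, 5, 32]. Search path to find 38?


BST root = 17
Search for 38: compare at each node
Path: [17, 24, 38]


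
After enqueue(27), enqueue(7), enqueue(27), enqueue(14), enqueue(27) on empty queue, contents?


enqueue(27) -> [27]
enqueue(7) -> [27, 7]
enqueue(27) -> [27, 7, 27]
enqueue(14) -> [27, 7, 27, 14]
enqueue(27) -> [27, 7, 27, 14, 27]
Final queue (front to back): [27, 7, 27, 14, 27]


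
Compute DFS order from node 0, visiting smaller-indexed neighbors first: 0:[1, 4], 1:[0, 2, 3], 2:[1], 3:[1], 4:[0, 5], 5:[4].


DFS stack-based: start with [0]
Visit order: [0, 1, 2, 3, 4, 5]


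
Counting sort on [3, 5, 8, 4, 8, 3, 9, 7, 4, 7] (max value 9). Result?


Count array: [0, 0, 0, 2, 2, 1, 0, 2, 2, 1]
Reconstruct: [3, 3, 4, 4, 5, 7, 7, 8, 8, 9]


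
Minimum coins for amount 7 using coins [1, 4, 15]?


dp[0]=0; dp[i]=1+min(dp[i-c] for c in coins)
...dp[2]=2, dp[3]=3, dp[4]=1, dp[5]=2, dp[6]=3, dp[7]=4
Minimum coins for 7 = 4


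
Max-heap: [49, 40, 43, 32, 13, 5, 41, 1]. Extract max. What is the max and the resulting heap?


Max = 49
Replace root with last, heapify down
Resulting heap: [43, 40, 41, 32, 13, 5, 1]


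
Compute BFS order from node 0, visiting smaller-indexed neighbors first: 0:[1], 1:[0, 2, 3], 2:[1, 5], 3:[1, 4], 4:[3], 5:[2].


BFS queue: start with [0]
Visit order: [0, 1, 2, 3, 5, 4]


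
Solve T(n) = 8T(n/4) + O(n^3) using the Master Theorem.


a=8, b=4, c=3. log_4(8)=1.5 < c=3. Case 3: O(n^c) = O(n^3)
Complexity: O(n^3)


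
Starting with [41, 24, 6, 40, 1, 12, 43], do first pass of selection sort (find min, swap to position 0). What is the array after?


After one pass: [1, 24, 6, 40, 41, 12, 43]


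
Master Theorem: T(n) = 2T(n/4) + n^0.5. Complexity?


a=2, b=4, c=0.5. log_4(2)=0.5 = c=0.5. Case 2: O(n^c log n) = O(sqrt(n) log n)
Complexity: O(sqrt(n) log n)


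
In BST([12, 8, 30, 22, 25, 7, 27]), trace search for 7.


BST root = 12
Search for 7: compare at each node
Path: [12, 8, 7]


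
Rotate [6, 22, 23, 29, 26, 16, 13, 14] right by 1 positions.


Right rotate by 1: [14, 6, 22, 23, 29, 26, 16, 13]


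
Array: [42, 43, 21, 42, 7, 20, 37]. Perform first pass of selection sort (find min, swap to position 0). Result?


After one pass: [7, 43, 21, 42, 42, 20, 37]


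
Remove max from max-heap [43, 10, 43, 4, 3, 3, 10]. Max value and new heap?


Max = 43
Replace root with last, heapify down
Resulting heap: [43, 10, 10, 4, 3, 3]


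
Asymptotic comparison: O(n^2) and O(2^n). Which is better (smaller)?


quadratic grows slower than exponential
O(n^2) is asymptotically smaller; O(2^n) grows faster


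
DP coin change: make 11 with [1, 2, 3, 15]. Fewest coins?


dp[0]=0; dp[i]=1+min(dp[i-c] for c in coins)
...dp[6]=2, dp[7]=3, dp[8]=3, dp[9]=3, dp[10]=4, dp[11]=4
Minimum coins for 11 = 4


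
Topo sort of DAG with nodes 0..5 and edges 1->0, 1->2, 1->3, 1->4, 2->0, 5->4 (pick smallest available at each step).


Kahn's algorithm, process smallest node first
Order: [1, 2, 0, 3, 5, 4]


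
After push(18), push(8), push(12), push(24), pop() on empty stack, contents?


push(18) -> [18]
push(8) -> [18, 8]
push(12) -> [18, 8, 12]
push(24) -> [18, 8, 12, 24]
pop() returns 24 -> [18, 8, 12]
Final stack (bottom to top): [18, 8, 12]


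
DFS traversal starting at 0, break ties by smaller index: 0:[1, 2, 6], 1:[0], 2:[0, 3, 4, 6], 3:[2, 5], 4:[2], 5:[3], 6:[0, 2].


DFS stack-based: start with [0]
Visit order: [0, 1, 2, 3, 5, 4, 6]


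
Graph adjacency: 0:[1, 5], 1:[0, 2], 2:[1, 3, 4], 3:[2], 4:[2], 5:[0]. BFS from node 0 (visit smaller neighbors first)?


BFS queue: start with [0]
Visit order: [0, 1, 5, 2, 3, 4]


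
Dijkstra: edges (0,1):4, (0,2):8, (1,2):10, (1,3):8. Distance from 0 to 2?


Dijkstra from 0:
Distances: {0: 0, 1: 4, 2: 8, 3: 12}
Shortest distance to 2 = 8, path = [0, 2]


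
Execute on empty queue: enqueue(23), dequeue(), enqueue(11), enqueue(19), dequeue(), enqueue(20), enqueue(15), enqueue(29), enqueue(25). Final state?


enqueue(23) -> [23]
dequeue() returns 23 -> []
enqueue(11) -> [11]
enqueue(19) -> [11, 19]
dequeue() returns 11 -> [19]
enqueue(20) -> [19, 20]
enqueue(15) -> [19, 20, 15]
enqueue(29) -> [19, 20, 15, 29]
enqueue(25) -> [19, 20, 15, 29, 25]
Final queue (front to back): [19, 20, 15, 29, 25]


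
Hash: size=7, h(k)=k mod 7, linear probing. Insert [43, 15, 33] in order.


Insertions: 43->slot 1; 15->slot 2; 33->slot 5
Table: [None, 43, 15, None, None, 33, None]


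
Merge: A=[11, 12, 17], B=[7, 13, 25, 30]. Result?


Compare heads, take smaller each step.
Merged: [7, 11, 12, 13, 17, 25, 30]


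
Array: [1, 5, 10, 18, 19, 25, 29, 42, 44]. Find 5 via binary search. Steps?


Search for 5:
[0,8] mid=4 arr[4]=19
[0,3] mid=1 arr[1]=5
Total: 2 comparisons


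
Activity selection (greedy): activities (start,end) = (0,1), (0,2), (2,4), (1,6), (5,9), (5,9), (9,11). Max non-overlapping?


Greedy: pick earliest-ending, then skip overlaps.
Selected (4 activities): [(0, 1), (2, 4), (5, 9), (9, 11)]


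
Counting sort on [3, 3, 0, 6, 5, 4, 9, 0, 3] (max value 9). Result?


Count array: [2, 0, 0, 3, 1, 1, 1, 0, 0, 1]
Reconstruct: [0, 0, 3, 3, 3, 4, 5, 6, 9]


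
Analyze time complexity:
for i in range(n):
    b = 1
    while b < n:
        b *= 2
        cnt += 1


Per nesting level: O(n) * O(log n) = O(n log n)
Complexity: O(n log n)


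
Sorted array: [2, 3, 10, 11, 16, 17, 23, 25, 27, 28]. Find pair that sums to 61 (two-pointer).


Two pointers: lo=0, hi=9
No pair sums to 61


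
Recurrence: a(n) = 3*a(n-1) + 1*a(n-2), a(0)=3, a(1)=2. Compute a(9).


Build bottom-up:
...a(7)=3458, a(8)=11421, a(9)=3*11421+1*3458=37721


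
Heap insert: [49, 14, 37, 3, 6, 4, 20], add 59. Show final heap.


Append 59: [49, 14, 37, 3, 6, 4, 20, 59]
Bubble up: swap idx 7(59) with idx 3(3); swap idx 3(59) with idx 1(14); swap idx 1(59) with idx 0(49)
Result: [59, 49, 37, 14, 6, 4, 20, 3]


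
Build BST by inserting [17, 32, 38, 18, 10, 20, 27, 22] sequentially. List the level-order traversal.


Root = 17; build tree by BST insertion.
Level-Order traversal: [17, 10, 32, 18, 38, 20, 27, 22]


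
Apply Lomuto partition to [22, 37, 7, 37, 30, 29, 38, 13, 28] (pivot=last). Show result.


Elements <= 28 go left of pivot.
Result: [22, 7, 13, 28, 30, 29, 38, 37, 37], pivot at index 3


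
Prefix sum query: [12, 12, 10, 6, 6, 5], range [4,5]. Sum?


Prefix sums: [0, 12, 24, 34, 40, 46, 51]
Sum[4..5] = prefix[6] - prefix[4] = 51 - 40 = 11


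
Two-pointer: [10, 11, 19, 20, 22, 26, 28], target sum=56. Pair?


Two pointers: lo=0, hi=6
No pair sums to 56


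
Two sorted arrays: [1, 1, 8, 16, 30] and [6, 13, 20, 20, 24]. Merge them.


Compare heads, take smaller each step.
Merged: [1, 1, 6, 8, 13, 16, 20, 20, 24, 30]


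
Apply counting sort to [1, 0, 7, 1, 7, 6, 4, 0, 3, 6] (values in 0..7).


Count array: [2, 2, 0, 1, 1, 0, 2, 2]
Reconstruct: [0, 0, 1, 1, 3, 4, 6, 6, 7, 7]


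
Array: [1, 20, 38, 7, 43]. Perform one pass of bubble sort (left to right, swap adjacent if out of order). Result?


After one pass: [1, 20, 7, 38, 43]


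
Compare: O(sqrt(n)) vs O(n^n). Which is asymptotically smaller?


sublinear grows slower than n^n
O(sqrt(n)) is asymptotically smaller; O(n^n) grows faster


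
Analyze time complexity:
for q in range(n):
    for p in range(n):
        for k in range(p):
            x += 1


Per nesting level: O(n) * O(n) * O(n) [triangular over p] = O(n^3)
Complexity: O(n^3)


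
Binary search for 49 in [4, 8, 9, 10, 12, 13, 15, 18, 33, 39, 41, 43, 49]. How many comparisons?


Search for 49:
[0,12] mid=6 arr[6]=15
[7,12] mid=9 arr[9]=39
[10,12] mid=11 arr[11]=43
[12,12] mid=12 arr[12]=49
Total: 4 comparisons


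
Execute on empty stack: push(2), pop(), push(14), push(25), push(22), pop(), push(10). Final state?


push(2) -> [2]
pop() returns 2 -> []
push(14) -> [14]
push(25) -> [14, 25]
push(22) -> [14, 25, 22]
pop() returns 22 -> [14, 25]
push(10) -> [14, 25, 10]
Final stack (bottom to top): [14, 25, 10]


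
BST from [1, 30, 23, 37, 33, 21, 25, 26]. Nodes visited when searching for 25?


BST root = 1
Search for 25: compare at each node
Path: [1, 30, 23, 25]


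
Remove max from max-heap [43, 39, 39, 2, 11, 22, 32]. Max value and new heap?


Max = 43
Replace root with last, heapify down
Resulting heap: [39, 32, 39, 2, 11, 22]


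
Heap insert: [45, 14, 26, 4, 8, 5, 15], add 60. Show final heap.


Append 60: [45, 14, 26, 4, 8, 5, 15, 60]
Bubble up: swap idx 7(60) with idx 3(4); swap idx 3(60) with idx 1(14); swap idx 1(60) with idx 0(45)
Result: [60, 45, 26, 14, 8, 5, 15, 4]


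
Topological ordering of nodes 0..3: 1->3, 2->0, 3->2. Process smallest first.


Kahn's algorithm, process smallest node first
Order: [1, 3, 2, 0]


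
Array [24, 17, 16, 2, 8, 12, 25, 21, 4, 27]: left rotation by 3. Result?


Left rotate by 3: [2, 8, 12, 25, 21, 4, 27, 24, 17, 16]


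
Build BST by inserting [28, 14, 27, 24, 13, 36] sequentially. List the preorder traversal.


Root = 28; build tree by BST insertion.
Preorder traversal: [28, 14, 13, 27, 24, 36]


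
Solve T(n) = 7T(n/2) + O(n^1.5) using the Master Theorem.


a=7, b=2, c=1.5. log_2(7)=2.807 > c=1.5. Case 1: O(n^log_b(a)) = O(n^2.807)
Complexity: O(n^2.807)
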